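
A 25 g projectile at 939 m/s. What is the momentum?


p = m*v = 0.025*939 = 23.48 kg·m/s

23.48 kg·m/s


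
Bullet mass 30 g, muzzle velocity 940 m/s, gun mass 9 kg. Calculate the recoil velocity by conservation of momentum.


v_recoil = m_p * v_p / m_gun = 0.03 * 940 / 9 = 3.133 m/s

3.133 m/s


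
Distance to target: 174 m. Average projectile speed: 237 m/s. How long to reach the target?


t = d/v = 174/237 = 0.7342 s

0.7342 s


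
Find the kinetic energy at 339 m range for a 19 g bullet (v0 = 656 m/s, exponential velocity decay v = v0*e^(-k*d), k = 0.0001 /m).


v = v0*exp(-k*d) = 656*exp(-0.0001*339) = 634.134 m/s
E = 0.5*m*v^2 = 0.5*0.019*634.134^2 = 3820 J

3820 J


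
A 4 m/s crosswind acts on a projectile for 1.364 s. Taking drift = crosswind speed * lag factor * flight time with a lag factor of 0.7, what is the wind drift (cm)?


drift = v_wind * lag * t = 4 * 0.7 * 1.364 = 3.8192 m ≈ 381.9 cm

381.9 cm


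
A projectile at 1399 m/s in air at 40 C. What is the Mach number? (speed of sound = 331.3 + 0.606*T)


a = 331.3 + 0.606*(40) = 355.54 m/s
M = v/a = 1399/355.54 = 3.935

3.935


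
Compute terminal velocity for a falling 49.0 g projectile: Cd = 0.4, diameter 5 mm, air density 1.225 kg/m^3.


A = pi*(d/2)^2 = pi*(5/2000)^2 = 1.96350e-05 m^2
vt = sqrt(2mg/(Cd*rho*A)) = sqrt(2*0.049*9.81/(0.4 * 1.225 * 1.96350e-05)) = 316.1 m/s

316.1 m/s


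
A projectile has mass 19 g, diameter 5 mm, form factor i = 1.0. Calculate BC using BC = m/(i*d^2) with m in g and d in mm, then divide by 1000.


BC = m/(i*d^2*1000) = 19/(1.0 * 5^2 * 1000) = 0.00076

0.00076


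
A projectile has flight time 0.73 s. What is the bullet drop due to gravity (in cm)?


drop = 0.5*g*t^2 = 0.5*9.81*0.73^2 = 2.61387 m ≈ 261.4 cm

261.4 cm


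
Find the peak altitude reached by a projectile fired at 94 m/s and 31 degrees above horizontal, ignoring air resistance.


H = (v0*sin(theta))^2 / (2g) = (94*sin(31°))^2 / (2*9.81) = 119.5 m

119.5 m


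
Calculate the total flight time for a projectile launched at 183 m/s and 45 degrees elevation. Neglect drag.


T = 2*v0*sin(theta)/g = 2*183*sin(45°)/9.81 = 26.38 s

26.38 s


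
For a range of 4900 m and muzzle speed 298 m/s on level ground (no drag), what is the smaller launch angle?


sin(2*theta) = R*g/v0^2 = 4900*9.81/298^2 = 0.541293, theta = arcsin(0.541293)/2 = 16.39°

16.39 degrees


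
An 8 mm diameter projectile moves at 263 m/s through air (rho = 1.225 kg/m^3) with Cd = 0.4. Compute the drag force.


A = pi*(d/2)^2 = pi*(8/2000)^2 = 5.02655e-05 m^2
Fd = 0.5*Cd*rho*A*v^2 = 0.5*0.4*1.225*5.02655e-05*263^2 = 0.8518 N

0.8518 N


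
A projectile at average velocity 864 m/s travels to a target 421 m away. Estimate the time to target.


t = d/v = 421/864 = 0.4873 s

0.4873 s


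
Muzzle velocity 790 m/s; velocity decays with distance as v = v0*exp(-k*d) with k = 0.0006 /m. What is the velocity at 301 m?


v = v0*exp(-k*d) = 790*exp(-0.0006*301) = 659.5 m/s

659.5 m/s


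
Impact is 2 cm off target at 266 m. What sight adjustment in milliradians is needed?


1 mrad subtends 1 cm per 10 m of range, so adj = error_cm / (dist_m / 10) = 2 / (266/10) = 0.07519 mrad

0.07519 mrad


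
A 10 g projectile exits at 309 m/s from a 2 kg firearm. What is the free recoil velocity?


v_recoil = m_p * v_p / m_gun = 0.01 * 309 / 2 = 1.545 m/s

1.545 m/s


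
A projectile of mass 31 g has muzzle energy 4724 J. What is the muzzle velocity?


v = sqrt(2*E/m) = sqrt(2*4724/0.031) = 552.1 m/s

552.1 m/s


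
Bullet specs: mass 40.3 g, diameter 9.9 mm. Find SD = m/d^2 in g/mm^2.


SD = m/d^2 = 40.3/9.9^2 = 0.4112 g/mm^2

0.4112 g/mm^2


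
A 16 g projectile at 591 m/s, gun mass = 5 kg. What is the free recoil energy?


v_r = m_p*v_p/m_gun = 0.016*591/5 = 1.8912 m/s, E_r = 0.5*m_gun*v_r^2 = 0.5*5*1.8912^2 = 8.942 J

8.942 J


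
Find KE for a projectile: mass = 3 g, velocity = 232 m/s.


E = 0.5*m*v^2 = 0.5*0.003*232^2 = 80.74 J

80.74 J


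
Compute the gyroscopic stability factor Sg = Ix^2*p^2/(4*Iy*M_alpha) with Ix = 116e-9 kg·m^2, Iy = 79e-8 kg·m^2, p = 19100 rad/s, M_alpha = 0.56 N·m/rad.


Sg = Ix^2 * p^2 / (4 * Iy * M_alpha) = (116e-9)^2 * 19100^2 / (4 * 79e-8 * 0.56) = 2.774

2.774


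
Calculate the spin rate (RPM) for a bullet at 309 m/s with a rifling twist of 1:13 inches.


twist_m = 13*0.0254 = 0.3302 m
spin = v/twist = 309/0.3302 = 935.7965 rev/s
RPM = spin*60 = 935.7965*60 ≈ 56148 RPM

56148 RPM


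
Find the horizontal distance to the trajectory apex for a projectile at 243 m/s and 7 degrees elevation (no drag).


R = v0^2*sin(2*theta)/g = 243^2*sin(2*7°)/9.81 = 1456.19 m
apex_dist = R/2 = 1456.19/2 = 728.1 m

728.1 m


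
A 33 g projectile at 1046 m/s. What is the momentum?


p = m*v = 0.033*1046 = 34.52 kg·m/s

34.52 kg·m/s


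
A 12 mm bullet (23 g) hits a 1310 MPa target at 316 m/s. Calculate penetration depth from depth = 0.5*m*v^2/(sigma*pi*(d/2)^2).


A = pi*(d/2)^2 = pi*(12/2)^2 = 113.097 mm^2
E = 0.5*m*v^2 = 0.5*0.023*316^2 = 1148.34 J
depth = E/(sigma*A) = 1148.34 J / (1310 MPa * 113.097 mm^2) = 1148.34/(1310 * 113.097) m = 0.00775083 m ≈ 7.751 mm

7.751 mm


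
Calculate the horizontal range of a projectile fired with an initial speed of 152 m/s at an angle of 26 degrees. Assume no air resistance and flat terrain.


R = v0^2 * sin(2*theta) / g = 152^2 * sin(2*26°) / 9.81 = 1856 m

1856 m


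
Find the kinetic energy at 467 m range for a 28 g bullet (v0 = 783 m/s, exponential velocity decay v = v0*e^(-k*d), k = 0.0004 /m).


v = v0*exp(-k*d) = 783*exp(-0.0004*467) = 649.584 m/s
E = 0.5*m*v^2 = 0.5*0.028*649.584^2 = 5907 J

5907 J


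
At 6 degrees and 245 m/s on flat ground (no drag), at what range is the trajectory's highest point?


R = v0^2*sin(2*theta)/g = 245^2*sin(2*6°)/9.81 = 1272.16 m
apex_dist = R/2 = 1272.16/2 = 636.1 m

636.1 m


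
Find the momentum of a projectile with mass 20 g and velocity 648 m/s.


p = m*v = 0.02*648 = 12.96 kg·m/s

12.96 kg·m/s


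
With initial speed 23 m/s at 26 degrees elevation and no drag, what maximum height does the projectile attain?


H = (v0*sin(theta))^2 / (2g) = (23*sin(26°))^2 / (2*9.81) = 5.181 m

5.181 m


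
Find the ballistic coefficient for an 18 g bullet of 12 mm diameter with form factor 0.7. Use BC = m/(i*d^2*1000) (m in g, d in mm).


BC = m/(i*d^2*1000) = 18/(0.7 * 12^2 * 1000) = 0.0001786

0.0001786


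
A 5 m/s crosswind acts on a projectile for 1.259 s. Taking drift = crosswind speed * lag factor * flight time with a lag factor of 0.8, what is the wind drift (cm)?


drift = v_wind * lag * t = 5 * 0.8 * 1.259 = 5.036 m ≈ 503.6 cm

503.6 cm


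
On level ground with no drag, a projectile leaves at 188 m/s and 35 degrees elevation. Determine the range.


R = v0^2 * sin(2*theta) / g = 188^2 * sin(2*35°) / 9.81 = 3386 m

3386 m


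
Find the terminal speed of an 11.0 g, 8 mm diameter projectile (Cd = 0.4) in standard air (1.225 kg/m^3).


A = pi*(d/2)^2 = pi*(8/2000)^2 = 5.02655e-05 m^2
vt = sqrt(2mg/(Cd*rho*A)) = sqrt(2*0.011*9.81/(0.4 * 1.225 * 5.02655e-05)) = 93.61 m/s

93.61 m/s


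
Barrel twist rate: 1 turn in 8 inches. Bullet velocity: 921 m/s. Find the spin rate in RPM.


twist_m = 8*0.0254 = 0.2032 m
spin = v/twist = 921/0.2032 = 4532.48 rev/s
RPM = spin*60 = 4532.48*60 ≈ 271949 RPM

271949 RPM


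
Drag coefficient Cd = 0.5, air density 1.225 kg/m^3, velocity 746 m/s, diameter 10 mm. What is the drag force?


A = pi*(d/2)^2 = pi*(10/2000)^2 = 7.85398e-05 m^2
Fd = 0.5*Cd*rho*A*v^2 = 0.5*0.5*1.225*7.85398e-05*746^2 = 13.39 N

13.39 N


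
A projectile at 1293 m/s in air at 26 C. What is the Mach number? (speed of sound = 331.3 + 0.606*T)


a = 331.3 + 0.606*(26) = 347.056 m/s
M = v/a = 1293/347.056 = 3.726

3.726


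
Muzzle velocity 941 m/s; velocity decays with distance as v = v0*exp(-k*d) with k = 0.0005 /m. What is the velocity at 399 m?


v = v0*exp(-k*d) = 941*exp(-0.0005*399) = 770.8 m/s

770.8 m/s


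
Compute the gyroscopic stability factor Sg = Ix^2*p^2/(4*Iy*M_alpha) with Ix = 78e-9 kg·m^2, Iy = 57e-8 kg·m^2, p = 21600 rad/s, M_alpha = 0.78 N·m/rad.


Sg = Ix^2 * p^2 / (4 * Iy * M_alpha) = (78e-9)^2 * 21600^2 / (4 * 57e-8 * 0.78) = 1.596

1.596


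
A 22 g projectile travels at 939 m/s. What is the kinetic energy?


E = 0.5*m*v^2 = 0.5*0.022*939^2 = 9699 J

9699 J


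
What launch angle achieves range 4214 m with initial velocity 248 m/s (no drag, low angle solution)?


sin(2*theta) = R*g/v0^2 = 4214*9.81/248^2 = 0.672141, theta = arcsin(0.672141)/2 = 21.12°

21.12 degrees


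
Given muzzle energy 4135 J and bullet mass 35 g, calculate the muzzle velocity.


v = sqrt(2*E/m) = sqrt(2*4135/0.035) = 486.1 m/s

486.1 m/s


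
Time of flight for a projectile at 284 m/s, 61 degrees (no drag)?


T = 2*v0*sin(theta)/g = 2*284*sin(61°)/9.81 = 50.64 s

50.64 s


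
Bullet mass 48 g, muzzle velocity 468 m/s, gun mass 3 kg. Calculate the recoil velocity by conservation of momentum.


v_recoil = m_p * v_p / m_gun = 0.048 * 468 / 3 = 7.488 m/s

7.488 m/s


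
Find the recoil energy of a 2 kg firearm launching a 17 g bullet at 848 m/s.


v_r = m_p*v_p/m_gun = 0.017*848/2 = 7.208 m/s, E_r = 0.5*m_gun*v_r^2 = 0.5*2*7.208^2 = 51.96 J

51.96 J


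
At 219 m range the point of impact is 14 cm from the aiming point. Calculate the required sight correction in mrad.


1 mrad subtends 1 cm per 10 m of range, so adj = error_cm / (dist_m / 10) = 14 / (219/10) = 0.6393 mrad

0.6393 mrad


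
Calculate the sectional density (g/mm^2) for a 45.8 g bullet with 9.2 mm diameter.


SD = m/d^2 = 45.8/9.2^2 = 0.5411 g/mm^2

0.5411 g/mm^2


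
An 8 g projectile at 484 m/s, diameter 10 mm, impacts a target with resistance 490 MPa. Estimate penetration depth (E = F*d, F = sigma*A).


A = pi*(d/2)^2 = pi*(10/2)^2 = 78.5398 mm^2
E = 0.5*m*v^2 = 0.5*0.008*484^2 = 937.024 J
depth = E/(sigma*A) = 937.024 J / (490 MPa * 78.5398 mm^2) = 937.024/(490 * 78.5398) m = 0.0243481 m ≈ 24.35 mm

24.35 mm


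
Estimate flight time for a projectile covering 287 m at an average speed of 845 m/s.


t = d/v = 287/845 = 0.3396 s

0.3396 s


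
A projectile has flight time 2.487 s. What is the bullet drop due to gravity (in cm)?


drop = 0.5*g*t^2 = 0.5*9.81*2.487^2 = 30.3383 m ≈ 3034 cm

3034 cm


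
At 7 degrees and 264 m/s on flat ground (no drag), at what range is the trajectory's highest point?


R = v0^2*sin(2*theta)/g = 264^2*sin(2*7°)/9.81 = 1718.76 m
apex_dist = R/2 = 1718.76/2 = 859.4 m

859.4 m


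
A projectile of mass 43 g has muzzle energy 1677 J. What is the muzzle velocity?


v = sqrt(2*E/m) = sqrt(2*1677/0.043) = 279.3 m/s

279.3 m/s


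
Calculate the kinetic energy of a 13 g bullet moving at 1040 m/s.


E = 0.5*m*v^2 = 0.5*0.013*1040^2 = 7030 J

7030 J


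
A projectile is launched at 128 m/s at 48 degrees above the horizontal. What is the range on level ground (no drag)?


R = v0^2 * sin(2*theta) / g = 128^2 * sin(2*48°) / 9.81 = 1661 m

1661 m


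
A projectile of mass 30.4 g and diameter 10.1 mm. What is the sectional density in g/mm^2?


SD = m/d^2 = 30.4/10.1^2 = 0.298 g/mm^2

0.298 g/mm^2


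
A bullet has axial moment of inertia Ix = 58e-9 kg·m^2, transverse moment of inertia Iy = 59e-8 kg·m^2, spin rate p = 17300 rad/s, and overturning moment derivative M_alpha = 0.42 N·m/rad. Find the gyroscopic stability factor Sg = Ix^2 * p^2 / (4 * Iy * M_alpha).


Sg = Ix^2 * p^2 / (4 * Iy * M_alpha) = (58e-9)^2 * 17300^2 / (4 * 59e-8 * 0.42) = 1.016

1.016


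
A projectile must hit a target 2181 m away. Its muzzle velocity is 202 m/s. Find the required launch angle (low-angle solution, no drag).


sin(2*theta) = R*g/v0^2 = 2181*9.81/202^2 = 0.524351, theta = arcsin(0.524351)/2 = 15.81°

15.81 degrees


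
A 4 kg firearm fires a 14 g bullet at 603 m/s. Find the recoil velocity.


v_recoil = m_p * v_p / m_gun = 0.014 * 603 / 4 = 2.111 m/s

2.111 m/s


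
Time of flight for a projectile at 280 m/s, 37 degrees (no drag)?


T = 2*v0*sin(theta)/g = 2*280*sin(37°)/9.81 = 34.35 s

34.35 s


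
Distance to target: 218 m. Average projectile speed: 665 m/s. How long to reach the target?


t = d/v = 218/665 = 0.3278 s

0.3278 s


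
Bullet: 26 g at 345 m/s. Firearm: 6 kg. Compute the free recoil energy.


v_r = m_p*v_p/m_gun = 0.026*345/6 = 1.495 m/s, E_r = 0.5*m_gun*v_r^2 = 0.5*6*1.495^2 = 6.705 J

6.705 J


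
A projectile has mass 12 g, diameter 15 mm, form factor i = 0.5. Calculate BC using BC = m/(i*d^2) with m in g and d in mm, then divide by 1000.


BC = m/(i*d^2*1000) = 12/(0.5 * 15^2 * 1000) = 0.0001067

0.0001067


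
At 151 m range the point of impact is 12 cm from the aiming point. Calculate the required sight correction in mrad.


1 mrad subtends 1 cm per 10 m of range, so adj = error_cm / (dist_m / 10) = 12 / (151/10) = 0.7947 mrad

0.7947 mrad


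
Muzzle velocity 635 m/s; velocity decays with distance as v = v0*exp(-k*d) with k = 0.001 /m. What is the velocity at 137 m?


v = v0*exp(-k*d) = 635*exp(-0.001*137) = 553.7 m/s

553.7 m/s


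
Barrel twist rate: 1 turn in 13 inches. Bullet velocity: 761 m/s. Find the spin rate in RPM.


twist_m = 13*0.0254 = 0.3302 m
spin = v/twist = 761/0.3302 = 2304.664 rev/s
RPM = spin*60 = 2304.664*60 ≈ 138280 RPM

138280 RPM


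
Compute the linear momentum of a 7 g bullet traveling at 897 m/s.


p = m*v = 0.007*897 = 6.279 kg·m/s

6.279 kg·m/s


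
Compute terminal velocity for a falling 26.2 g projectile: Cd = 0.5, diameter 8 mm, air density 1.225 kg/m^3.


A = pi*(d/2)^2 = pi*(8/2000)^2 = 5.02655e-05 m^2
vt = sqrt(2mg/(Cd*rho*A)) = sqrt(2*0.0262*9.81/(0.5 * 1.225 * 5.02655e-05)) = 129.2 m/s

129.2 m/s


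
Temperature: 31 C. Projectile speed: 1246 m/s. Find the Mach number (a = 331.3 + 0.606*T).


a = 331.3 + 0.606*(31) = 350.086 m/s
M = v/a = 1246/350.086 = 3.559

3.559


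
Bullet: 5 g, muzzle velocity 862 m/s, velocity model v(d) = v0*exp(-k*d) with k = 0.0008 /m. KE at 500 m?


v = v0*exp(-k*d) = 862*exp(-0.0008*500) = 577.816 m/s
E = 0.5*m*v^2 = 0.5*0.005*577.816^2 = 834.7 J

834.7 J


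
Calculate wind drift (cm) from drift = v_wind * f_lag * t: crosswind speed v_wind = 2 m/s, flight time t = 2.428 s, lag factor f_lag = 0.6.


drift = v_wind * lag * t = 2 * 0.6 * 2.428 = 2.9136 m ≈ 291.4 cm

291.4 cm


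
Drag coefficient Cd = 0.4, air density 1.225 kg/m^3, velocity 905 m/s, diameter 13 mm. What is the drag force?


A = pi*(d/2)^2 = pi*(13/2000)^2 = 1.32732e-04 m^2
Fd = 0.5*Cd*rho*A*v^2 = 0.5*0.4*1.225*1.32732e-04*905^2 = 26.63 N

26.63 N


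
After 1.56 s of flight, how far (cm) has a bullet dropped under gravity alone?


drop = 0.5*g*t^2 = 0.5*9.81*1.56^2 = 11.9368 m ≈ 1194 cm

1194 cm


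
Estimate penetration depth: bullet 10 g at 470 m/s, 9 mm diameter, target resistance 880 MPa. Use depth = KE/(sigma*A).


A = pi*(d/2)^2 = pi*(9/2)^2 = 63.6173 mm^2
E = 0.5*m*v^2 = 0.5*0.01*470^2 = 1104.5 J
depth = E/(sigma*A) = 1104.5 J / (880 MPa * 63.6173 mm^2) = 1104.5/(880 * 63.6173) m = 0.0197291 m ≈ 19.73 mm

19.73 mm


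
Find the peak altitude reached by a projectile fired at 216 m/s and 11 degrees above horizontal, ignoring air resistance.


H = (v0*sin(theta))^2 / (2g) = (216*sin(11°))^2 / (2*9.81) = 86.58 m

86.58 m


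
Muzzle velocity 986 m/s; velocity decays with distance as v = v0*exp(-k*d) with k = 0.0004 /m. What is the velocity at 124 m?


v = v0*exp(-k*d) = 986*exp(-0.0004*124) = 938.3 m/s

938.3 m/s


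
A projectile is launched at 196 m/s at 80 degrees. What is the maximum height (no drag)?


H = (v0*sin(theta))^2 / (2g) = (196*sin(80°))^2 / (2*9.81) = 1899 m

1899 m


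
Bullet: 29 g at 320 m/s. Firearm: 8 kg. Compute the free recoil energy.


v_r = m_p*v_p/m_gun = 0.029*320/8 = 1.16 m/s, E_r = 0.5*m_gun*v_r^2 = 0.5*8*1.16^2 = 5.382 J

5.382 J


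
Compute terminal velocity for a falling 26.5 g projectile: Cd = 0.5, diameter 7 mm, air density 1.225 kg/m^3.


A = pi*(d/2)^2 = pi*(7/2000)^2 = 3.84845e-05 m^2
vt = sqrt(2mg/(Cd*rho*A)) = sqrt(2*0.0265*9.81/(0.5 * 1.225 * 3.84845e-05)) = 148.5 m/s

148.5 m/s


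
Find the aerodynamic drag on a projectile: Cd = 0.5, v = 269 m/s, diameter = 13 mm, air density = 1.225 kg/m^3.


A = pi*(d/2)^2 = pi*(13/2000)^2 = 1.32732e-04 m^2
Fd = 0.5*Cd*rho*A*v^2 = 0.5*0.5*1.225*1.32732e-04*269^2 = 2.941 N

2.941 N


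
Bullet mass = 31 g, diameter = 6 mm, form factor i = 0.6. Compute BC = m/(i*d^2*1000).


BC = m/(i*d^2*1000) = 31/(0.6 * 6^2 * 1000) = 0.001435

0.001435


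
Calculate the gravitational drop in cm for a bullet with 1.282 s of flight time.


drop = 0.5*g*t^2 = 0.5*9.81*1.282^2 = 8.06149 m ≈ 806.1 cm

806.1 cm


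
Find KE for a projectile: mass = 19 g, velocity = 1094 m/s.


E = 0.5*m*v^2 = 0.5*0.019*1094^2 = 11370 J

11370 J


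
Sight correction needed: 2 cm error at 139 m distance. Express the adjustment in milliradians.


1 mrad subtends 1 cm per 10 m of range, so adj = error_cm / (dist_m / 10) = 2 / (139/10) = 0.1439 mrad

0.1439 mrad


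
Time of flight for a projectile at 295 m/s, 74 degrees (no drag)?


T = 2*v0*sin(theta)/g = 2*295*sin(74°)/9.81 = 57.81 s

57.81 s


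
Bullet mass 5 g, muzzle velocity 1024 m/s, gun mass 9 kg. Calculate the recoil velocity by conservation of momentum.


v_recoil = m_p * v_p / m_gun = 0.005 * 1024 / 9 = 0.5689 m/s

0.5689 m/s


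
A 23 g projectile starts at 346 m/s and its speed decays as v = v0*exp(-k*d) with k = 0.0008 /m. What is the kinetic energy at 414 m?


v = v0*exp(-k*d) = 346*exp(-0.0008*414) = 248.449 m/s
E = 0.5*m*v^2 = 0.5*0.023*248.449^2 = 709.9 J

709.9 J


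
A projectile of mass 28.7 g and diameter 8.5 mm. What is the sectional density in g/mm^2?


SD = m/d^2 = 28.7/8.5^2 = 0.3972 g/mm^2

0.3972 g/mm^2


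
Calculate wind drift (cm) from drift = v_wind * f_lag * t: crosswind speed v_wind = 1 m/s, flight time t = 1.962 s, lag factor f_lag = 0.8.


drift = v_wind * lag * t = 1 * 0.8 * 1.962 = 1.5696 m ≈ 157 cm

157 cm


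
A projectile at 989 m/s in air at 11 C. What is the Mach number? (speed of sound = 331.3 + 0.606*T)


a = 331.3 + 0.606*(11) = 337.966 m/s
M = v/a = 989/337.966 = 2.926

2.926


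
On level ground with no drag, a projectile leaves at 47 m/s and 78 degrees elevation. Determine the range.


R = v0^2 * sin(2*theta) / g = 47^2 * sin(2*78°) / 9.81 = 91.59 m

91.59 m


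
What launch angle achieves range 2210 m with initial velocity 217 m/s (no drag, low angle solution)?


sin(2*theta) = R*g/v0^2 = 2210*9.81/217^2 = 0.460407, theta = arcsin(0.460407)/2 = 13.71°

13.71 degrees


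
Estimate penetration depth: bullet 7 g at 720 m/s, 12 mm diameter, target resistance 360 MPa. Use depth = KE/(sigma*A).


A = pi*(d/2)^2 = pi*(12/2)^2 = 113.097 mm^2
E = 0.5*m*v^2 = 0.5*0.007*720^2 = 1814.4 J
depth = E/(sigma*A) = 1814.4 J / (360 MPa * 113.097 mm^2) = 1814.4/(360 * 113.097) m = 0.0445634 m ≈ 44.56 mm

44.56 mm


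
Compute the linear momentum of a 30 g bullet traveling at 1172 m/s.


p = m*v = 0.03*1172 = 35.16 kg·m/s

35.16 kg·m/s


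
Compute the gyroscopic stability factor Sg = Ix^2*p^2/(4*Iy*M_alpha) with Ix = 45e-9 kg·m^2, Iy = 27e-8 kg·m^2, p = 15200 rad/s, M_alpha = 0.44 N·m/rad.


Sg = Ix^2 * p^2 / (4 * Iy * M_alpha) = (45e-9)^2 * 15200^2 / (4 * 27e-8 * 0.44) = 0.9845

0.9845


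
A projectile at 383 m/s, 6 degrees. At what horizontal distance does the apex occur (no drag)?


R = v0^2*sin(2*theta)/g = 383^2*sin(2*6°)/9.81 = 3108.9 m
apex_dist = R/2 = 3108.9/2 = 1554 m

1554 m


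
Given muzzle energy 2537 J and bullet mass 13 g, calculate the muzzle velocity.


v = sqrt(2*E/m) = sqrt(2*2537/0.013) = 624.7 m/s

624.7 m/s


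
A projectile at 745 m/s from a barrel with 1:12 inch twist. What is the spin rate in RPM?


twist_m = 12*0.0254 = 0.3048 m
spin = v/twist = 745/0.3048 = 2444.226 rev/s
RPM = spin*60 = 2444.226*60 ≈ 146654 RPM

146654 RPM


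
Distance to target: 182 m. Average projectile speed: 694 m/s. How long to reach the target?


t = d/v = 182/694 = 0.2622 s

0.2622 s


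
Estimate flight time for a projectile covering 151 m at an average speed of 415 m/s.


t = d/v = 151/415 = 0.3639 s

0.3639 s


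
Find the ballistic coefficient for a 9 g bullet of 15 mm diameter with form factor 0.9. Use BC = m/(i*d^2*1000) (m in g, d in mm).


BC = m/(i*d^2*1000) = 9/(0.9 * 15^2 * 1000) = 4.444e-05

4.444e-05


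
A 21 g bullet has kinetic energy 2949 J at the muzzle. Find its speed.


v = sqrt(2*E/m) = sqrt(2*2949/0.021) = 530 m/s

530 m/s


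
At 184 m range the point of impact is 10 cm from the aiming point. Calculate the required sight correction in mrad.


1 mrad subtends 1 cm per 10 m of range, so adj = error_cm / (dist_m / 10) = 10 / (184/10) = 0.5435 mrad

0.5435 mrad


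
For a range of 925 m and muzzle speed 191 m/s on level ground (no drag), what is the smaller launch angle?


sin(2*theta) = R*g/v0^2 = 925*9.81/191^2 = 0.248739, theta = arcsin(0.248739)/2 = 7.201°

7.201 degrees


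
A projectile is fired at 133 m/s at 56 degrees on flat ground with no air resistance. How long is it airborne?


T = 2*v0*sin(theta)/g = 2*133*sin(56°)/9.81 = 22.48 s

22.48 s


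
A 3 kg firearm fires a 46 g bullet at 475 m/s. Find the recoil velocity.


v_recoil = m_p * v_p / m_gun = 0.046 * 475 / 3 = 7.283 m/s

7.283 m/s


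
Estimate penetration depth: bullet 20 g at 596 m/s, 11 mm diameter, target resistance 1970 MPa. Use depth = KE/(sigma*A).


A = pi*(d/2)^2 = pi*(11/2)^2 = 95.0332 mm^2
E = 0.5*m*v^2 = 0.5*0.02*596^2 = 3552.16 J
depth = E/(sigma*A) = 3552.16 J / (1970 MPa * 95.0332 mm^2) = 3552.16/(1970 * 95.0332) m = 0.0189737 m ≈ 18.97 mm

18.97 mm


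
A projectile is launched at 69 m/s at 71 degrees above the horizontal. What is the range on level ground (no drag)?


R = v0^2 * sin(2*theta) / g = 69^2 * sin(2*71°) / 9.81 = 298.8 m

298.8 m


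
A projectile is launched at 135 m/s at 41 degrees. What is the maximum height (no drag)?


H = (v0*sin(theta))^2 / (2g) = (135*sin(41°))^2 / (2*9.81) = 399.8 m

399.8 m


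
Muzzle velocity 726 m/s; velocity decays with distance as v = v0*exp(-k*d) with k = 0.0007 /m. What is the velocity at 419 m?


v = v0*exp(-k*d) = 726*exp(-0.0007*419) = 541.4 m/s

541.4 m/s


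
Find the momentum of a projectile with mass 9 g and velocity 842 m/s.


p = m*v = 0.009*842 = 7.578 kg·m/s

7.578 kg·m/s


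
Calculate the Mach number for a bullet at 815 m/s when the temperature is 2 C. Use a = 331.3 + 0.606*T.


a = 331.3 + 0.606*(2) = 332.512 m/s
M = v/a = 815/332.512 = 2.451

2.451


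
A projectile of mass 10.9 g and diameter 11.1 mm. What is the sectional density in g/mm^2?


SD = m/d^2 = 10.9/11.1^2 = 0.08847 g/mm^2

0.08847 g/mm^2


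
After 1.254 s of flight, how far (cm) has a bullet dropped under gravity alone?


drop = 0.5*g*t^2 = 0.5*9.81*1.254^2 = 7.71319 m ≈ 771.3 cm

771.3 cm


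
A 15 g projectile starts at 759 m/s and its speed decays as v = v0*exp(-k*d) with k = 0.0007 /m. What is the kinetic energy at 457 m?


v = v0*exp(-k*d) = 759*exp(-0.0007*457) = 551.202 m/s
E = 0.5*m*v^2 = 0.5*0.015*551.202^2 = 2279 J

2279 J


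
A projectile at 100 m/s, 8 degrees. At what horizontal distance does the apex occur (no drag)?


R = v0^2*sin(2*theta)/g = 100^2*sin(2*8°)/9.81 = 280.976 m
apex_dist = R/2 = 280.976/2 = 140.5 m

140.5 m


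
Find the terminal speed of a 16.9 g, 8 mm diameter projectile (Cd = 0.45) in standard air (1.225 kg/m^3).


A = pi*(d/2)^2 = pi*(8/2000)^2 = 5.02655e-05 m^2
vt = sqrt(2mg/(Cd*rho*A)) = sqrt(2*0.0169*9.81/(0.45 * 1.225 * 5.02655e-05)) = 109.4 m/s

109.4 m/s


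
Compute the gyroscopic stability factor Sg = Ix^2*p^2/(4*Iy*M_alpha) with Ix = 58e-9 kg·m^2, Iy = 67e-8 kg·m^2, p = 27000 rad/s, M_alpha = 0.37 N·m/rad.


Sg = Ix^2 * p^2 / (4 * Iy * M_alpha) = (58e-9)^2 * 27000^2 / (4 * 67e-8 * 0.37) = 2.473

2.473


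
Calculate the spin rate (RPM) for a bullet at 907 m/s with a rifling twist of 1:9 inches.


twist_m = 9*0.0254 = 0.2286 m
spin = v/twist = 907/0.2286 = 3967.629 rev/s
RPM = spin*60 = 3967.629*60 ≈ 238058 RPM

238058 RPM


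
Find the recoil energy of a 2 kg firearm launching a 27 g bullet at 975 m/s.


v_r = m_p*v_p/m_gun = 0.027*975/2 = 13.1625 m/s, E_r = 0.5*m_gun*v_r^2 = 0.5*2*13.1625^2 = 173.3 J

173.3 J


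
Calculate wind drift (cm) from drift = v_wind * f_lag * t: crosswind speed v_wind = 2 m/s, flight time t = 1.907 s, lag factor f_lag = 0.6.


drift = v_wind * lag * t = 2 * 0.6 * 1.907 = 2.2884 m ≈ 228.8 cm

228.8 cm


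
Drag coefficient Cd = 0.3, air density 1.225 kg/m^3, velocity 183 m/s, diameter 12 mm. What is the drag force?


A = pi*(d/2)^2 = pi*(12/2000)^2 = 1.13097e-04 m^2
Fd = 0.5*Cd*rho*A*v^2 = 0.5*0.3*1.225*1.13097e-04*183^2 = 0.696 N

0.696 N


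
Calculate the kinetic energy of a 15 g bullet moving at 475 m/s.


E = 0.5*m*v^2 = 0.5*0.015*475^2 = 1692 J

1692 J


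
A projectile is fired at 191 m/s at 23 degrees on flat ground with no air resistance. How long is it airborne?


T = 2*v0*sin(theta)/g = 2*191*sin(23°)/9.81 = 15.22 s

15.22 s


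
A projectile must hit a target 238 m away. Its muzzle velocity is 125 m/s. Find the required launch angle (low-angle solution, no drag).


sin(2*theta) = R*g/v0^2 = 238*9.81/125^2 = 0.149426, theta = arcsin(0.149426)/2 = 4.297°

4.297 degrees


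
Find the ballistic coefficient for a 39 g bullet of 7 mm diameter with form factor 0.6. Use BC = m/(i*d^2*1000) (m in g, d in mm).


BC = m/(i*d^2*1000) = 39/(0.6 * 7^2 * 1000) = 0.001327

0.001327


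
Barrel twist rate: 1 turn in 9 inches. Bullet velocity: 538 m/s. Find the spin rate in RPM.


twist_m = 9*0.0254 = 0.2286 m
spin = v/twist = 538/0.2286 = 2353.456 rev/s
RPM = spin*60 = 2353.456*60 ≈ 141207 RPM

141207 RPM


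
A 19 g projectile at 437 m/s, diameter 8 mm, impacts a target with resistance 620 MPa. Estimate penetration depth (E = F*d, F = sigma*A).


A = pi*(d/2)^2 = pi*(8/2)^2 = 50.2655 mm^2
E = 0.5*m*v^2 = 0.5*0.019*437^2 = 1814.21 J
depth = E/(sigma*A) = 1814.21 J / (620 MPa * 50.2655 mm^2) = 1814.21/(620 * 50.2655) m = 0.0582137 m ≈ 58.21 mm

58.21 mm


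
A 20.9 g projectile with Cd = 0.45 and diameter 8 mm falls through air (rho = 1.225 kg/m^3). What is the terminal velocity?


A = pi*(d/2)^2 = pi*(8/2000)^2 = 5.02655e-05 m^2
vt = sqrt(2mg/(Cd*rho*A)) = sqrt(2*0.0209*9.81/(0.45 * 1.225 * 5.02655e-05)) = 121.7 m/s

121.7 m/s


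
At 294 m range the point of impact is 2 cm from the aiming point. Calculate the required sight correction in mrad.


1 mrad subtends 1 cm per 10 m of range, so adj = error_cm / (dist_m / 10) = 2 / (294/10) = 0.06803 mrad

0.06803 mrad


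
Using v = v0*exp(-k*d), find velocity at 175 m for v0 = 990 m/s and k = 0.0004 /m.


v = v0*exp(-k*d) = 990*exp(-0.0004*175) = 923.1 m/s

923.1 m/s


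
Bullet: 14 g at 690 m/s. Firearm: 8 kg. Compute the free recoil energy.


v_r = m_p*v_p/m_gun = 0.014*690/8 = 1.2075 m/s, E_r = 0.5*m_gun*v_r^2 = 0.5*8*1.2075^2 = 5.832 J

5.832 J


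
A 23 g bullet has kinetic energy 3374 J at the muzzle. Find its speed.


v = sqrt(2*E/m) = sqrt(2*3374/0.023) = 541.7 m/s

541.7 m/s


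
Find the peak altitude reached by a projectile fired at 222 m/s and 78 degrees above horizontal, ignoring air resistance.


H = (v0*sin(theta))^2 / (2g) = (222*sin(78°))^2 / (2*9.81) = 2403 m

2403 m


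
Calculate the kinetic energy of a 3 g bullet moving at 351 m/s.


E = 0.5*m*v^2 = 0.5*0.003*351^2 = 184.8 J

184.8 J


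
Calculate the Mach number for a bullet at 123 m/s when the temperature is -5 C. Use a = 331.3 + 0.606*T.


a = 331.3 + 0.606*(-5) = 328.27 m/s
M = v/a = 123/328.27 = 0.3747

0.3747


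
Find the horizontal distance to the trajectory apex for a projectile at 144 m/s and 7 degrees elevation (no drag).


R = v0^2*sin(2*theta)/g = 144^2*sin(2*7°)/9.81 = 511.365 m
apex_dist = R/2 = 511.365/2 = 255.7 m

255.7 m


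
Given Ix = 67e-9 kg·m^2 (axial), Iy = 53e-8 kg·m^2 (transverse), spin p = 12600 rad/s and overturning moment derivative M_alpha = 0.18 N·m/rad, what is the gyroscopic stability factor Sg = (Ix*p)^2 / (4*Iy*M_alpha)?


Sg = Ix^2 * p^2 / (4 * Iy * M_alpha) = (67e-9)^2 * 12600^2 / (4 * 53e-8 * 0.18) = 1.868

1.868


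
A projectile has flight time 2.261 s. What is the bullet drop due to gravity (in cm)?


drop = 0.5*g*t^2 = 0.5*9.81*2.261^2 = 25.075 m ≈ 2507 cm

2507 cm


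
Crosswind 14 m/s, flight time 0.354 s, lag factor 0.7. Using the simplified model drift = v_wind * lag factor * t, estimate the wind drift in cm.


drift = v_wind * lag * t = 14 * 0.7 * 0.354 = 3.4692 m ≈ 346.9 cm

346.9 cm


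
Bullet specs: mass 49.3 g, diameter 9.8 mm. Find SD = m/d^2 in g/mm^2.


SD = m/d^2 = 49.3/9.8^2 = 0.5133 g/mm^2

0.5133 g/mm^2


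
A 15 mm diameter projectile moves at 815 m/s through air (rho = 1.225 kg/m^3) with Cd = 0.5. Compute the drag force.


A = pi*(d/2)^2 = pi*(15/2000)^2 = 1.76715e-04 m^2
Fd = 0.5*Cd*rho*A*v^2 = 0.5*0.5*1.225*1.76715e-04*815^2 = 35.95 N

35.95 N


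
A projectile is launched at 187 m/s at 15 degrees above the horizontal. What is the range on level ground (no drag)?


R = v0^2 * sin(2*theta) / g = 187^2 * sin(2*15°) / 9.81 = 1782 m

1782 m


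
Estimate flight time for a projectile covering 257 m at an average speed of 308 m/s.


t = d/v = 257/308 = 0.8344 s

0.8344 s


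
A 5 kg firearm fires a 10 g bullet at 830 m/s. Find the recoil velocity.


v_recoil = m_p * v_p / m_gun = 0.01 * 830 / 5 = 1.66 m/s

1.66 m/s


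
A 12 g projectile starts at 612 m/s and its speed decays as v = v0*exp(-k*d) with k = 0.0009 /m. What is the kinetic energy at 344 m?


v = v0*exp(-k*d) = 612*exp(-0.0009*344) = 449.049 m/s
E = 0.5*m*v^2 = 0.5*0.012*449.049^2 = 1210 J

1210 J


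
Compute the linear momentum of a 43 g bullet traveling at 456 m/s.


p = m*v = 0.043*456 = 19.61 kg·m/s

19.61 kg·m/s


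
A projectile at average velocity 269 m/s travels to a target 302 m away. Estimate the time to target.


t = d/v = 302/269 = 1.123 s

1.123 s


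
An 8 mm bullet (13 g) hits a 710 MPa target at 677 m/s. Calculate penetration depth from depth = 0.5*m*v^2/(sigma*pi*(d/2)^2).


A = pi*(d/2)^2 = pi*(8/2)^2 = 50.2655 mm^2
E = 0.5*m*v^2 = 0.5*0.013*677^2 = 2979.14 J
depth = E/(sigma*A) = 2979.14 J / (710 MPa * 50.2655 mm^2) = 2979.14/(710 * 50.2655) m = 0.0834762 m ≈ 83.48 mm

83.48 mm


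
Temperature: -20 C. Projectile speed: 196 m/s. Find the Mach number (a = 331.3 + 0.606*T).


a = 331.3 + 0.606*(-20) = 319.18 m/s
M = v/a = 196/319.18 = 0.6141

0.6141


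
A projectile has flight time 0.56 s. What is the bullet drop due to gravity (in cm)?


drop = 0.5*g*t^2 = 0.5*9.81*0.56^2 = 1.53821 m ≈ 153.8 cm

153.8 cm


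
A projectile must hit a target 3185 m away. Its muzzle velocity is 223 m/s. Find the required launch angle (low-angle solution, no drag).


sin(2*theta) = R*g/v0^2 = 3185*9.81/223^2 = 0.628302, theta = arcsin(0.628302)/2 = 19.46°

19.46 degrees


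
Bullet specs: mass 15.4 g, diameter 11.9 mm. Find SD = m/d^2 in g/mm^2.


SD = m/d^2 = 15.4/11.9^2 = 0.1087 g/mm^2

0.1087 g/mm^2


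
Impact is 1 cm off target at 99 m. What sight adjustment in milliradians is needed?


1 mrad subtends 1 cm per 10 m of range, so adj = error_cm / (dist_m / 10) = 1 / (99/10) = 0.101 mrad

0.101 mrad


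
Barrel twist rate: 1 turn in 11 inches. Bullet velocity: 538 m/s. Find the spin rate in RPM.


twist_m = 11*0.0254 = 0.2794 m
spin = v/twist = 538/0.2794 = 1925.555 rev/s
RPM = spin*60 = 1925.555*60 ≈ 115533 RPM

115533 RPM


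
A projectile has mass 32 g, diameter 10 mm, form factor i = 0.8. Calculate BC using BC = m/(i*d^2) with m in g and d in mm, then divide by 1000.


BC = m/(i*d^2*1000) = 32/(0.8 * 10^2 * 1000) = 0.0004

0.0004


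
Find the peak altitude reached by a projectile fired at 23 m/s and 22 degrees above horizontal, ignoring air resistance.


H = (v0*sin(theta))^2 / (2g) = (23*sin(22°))^2 / (2*9.81) = 3.784 m

3.784 m


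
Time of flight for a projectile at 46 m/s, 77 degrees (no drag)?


T = 2*v0*sin(theta)/g = 2*46*sin(77°)/9.81 = 9.138 s

9.138 s


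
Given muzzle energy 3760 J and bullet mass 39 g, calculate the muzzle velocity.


v = sqrt(2*E/m) = sqrt(2*3760/0.039) = 439.1 m/s

439.1 m/s


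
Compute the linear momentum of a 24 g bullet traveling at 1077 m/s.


p = m*v = 0.024*1077 = 25.85 kg·m/s

25.85 kg·m/s


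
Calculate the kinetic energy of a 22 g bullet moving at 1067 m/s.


E = 0.5*m*v^2 = 0.5*0.022*1067^2 = 12523 J

12523 J


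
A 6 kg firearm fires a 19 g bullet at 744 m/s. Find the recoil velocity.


v_recoil = m_p * v_p / m_gun = 0.019 * 744 / 6 = 2.356 m/s

2.356 m/s


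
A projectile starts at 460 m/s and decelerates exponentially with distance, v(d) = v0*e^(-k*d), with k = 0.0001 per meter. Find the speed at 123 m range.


v = v0*exp(-k*d) = 460*exp(-0.0001*123) = 454.4 m/s

454.4 m/s


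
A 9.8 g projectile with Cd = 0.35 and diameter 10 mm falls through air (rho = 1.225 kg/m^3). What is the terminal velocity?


A = pi*(d/2)^2 = pi*(10/2000)^2 = 7.85398e-05 m^2
vt = sqrt(2mg/(Cd*rho*A)) = sqrt(2*0.0098*9.81/(0.35 * 1.225 * 7.85398e-05)) = 75.56 m/s

75.56 m/s


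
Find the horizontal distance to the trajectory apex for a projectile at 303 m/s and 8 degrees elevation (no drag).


R = v0^2*sin(2*theta)/g = 303^2*sin(2*8°)/9.81 = 2579.61 m
apex_dist = R/2 = 2579.61/2 = 1290 m

1290 m


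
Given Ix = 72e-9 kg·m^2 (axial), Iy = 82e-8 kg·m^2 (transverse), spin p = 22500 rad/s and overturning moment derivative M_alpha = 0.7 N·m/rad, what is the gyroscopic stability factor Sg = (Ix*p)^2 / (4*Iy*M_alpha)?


Sg = Ix^2 * p^2 / (4 * Iy * M_alpha) = (72e-9)^2 * 22500^2 / (4 * 82e-8 * 0.7) = 1.143

1.143


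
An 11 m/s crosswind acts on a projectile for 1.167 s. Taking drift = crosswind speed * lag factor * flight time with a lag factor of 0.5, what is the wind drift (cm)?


drift = v_wind * lag * t = 11 * 0.5 * 1.167 = 6.4185 m ≈ 641.9 cm

641.9 cm


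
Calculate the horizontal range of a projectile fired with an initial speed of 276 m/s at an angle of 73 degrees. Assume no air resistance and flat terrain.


R = v0^2 * sin(2*theta) / g = 276^2 * sin(2*73°) / 9.81 = 4342 m

4342 m


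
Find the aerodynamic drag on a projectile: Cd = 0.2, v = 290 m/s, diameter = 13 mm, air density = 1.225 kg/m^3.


A = pi*(d/2)^2 = pi*(13/2000)^2 = 1.32732e-04 m^2
Fd = 0.5*Cd*rho*A*v^2 = 0.5*0.2*1.225*1.32732e-04*290^2 = 1.367 N

1.367 N


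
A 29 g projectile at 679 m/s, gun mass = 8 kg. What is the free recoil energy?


v_r = m_p*v_p/m_gun = 0.029*679/8 = 2.46138 m/s, E_r = 0.5*m_gun*v_r^2 = 0.5*8*2.46138^2 = 24.23 J

24.23 J


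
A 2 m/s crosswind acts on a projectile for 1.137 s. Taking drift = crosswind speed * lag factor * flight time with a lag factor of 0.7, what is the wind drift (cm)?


drift = v_wind * lag * t = 2 * 0.7 * 1.137 = 1.5918 m ≈ 159.2 cm

159.2 cm


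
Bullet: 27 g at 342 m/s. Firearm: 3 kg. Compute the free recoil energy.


v_r = m_p*v_p/m_gun = 0.027*342/3 = 3.078 m/s, E_r = 0.5*m_gun*v_r^2 = 0.5*3*3.078^2 = 14.21 J

14.21 J


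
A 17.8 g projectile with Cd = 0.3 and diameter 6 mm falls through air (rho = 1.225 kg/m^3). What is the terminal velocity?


A = pi*(d/2)^2 = pi*(6/2000)^2 = 2.82743e-05 m^2
vt = sqrt(2mg/(Cd*rho*A)) = sqrt(2*0.0178*9.81/(0.3 * 1.225 * 2.82743e-05)) = 183.3 m/s

183.3 m/s


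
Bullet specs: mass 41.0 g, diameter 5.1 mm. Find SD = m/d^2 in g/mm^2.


SD = m/d^2 = 41.0/5.1^2 = 1.576 g/mm^2

1.576 g/mm^2


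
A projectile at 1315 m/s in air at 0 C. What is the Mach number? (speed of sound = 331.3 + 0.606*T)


a = 331.3 + 0.606*(0) = 331.3 m/s
M = v/a = 1315/331.3 = 3.969

3.969


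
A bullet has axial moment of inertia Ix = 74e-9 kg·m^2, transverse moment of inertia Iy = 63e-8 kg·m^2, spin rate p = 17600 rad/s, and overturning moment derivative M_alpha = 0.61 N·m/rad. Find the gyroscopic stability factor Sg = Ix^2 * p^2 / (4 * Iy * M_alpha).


Sg = Ix^2 * p^2 / (4 * Iy * M_alpha) = (74e-9)^2 * 17600^2 / (4 * 63e-8 * 0.61) = 1.103

1.103


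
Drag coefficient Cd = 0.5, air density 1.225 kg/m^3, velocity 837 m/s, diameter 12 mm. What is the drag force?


A = pi*(d/2)^2 = pi*(12/2000)^2 = 1.13097e-04 m^2
Fd = 0.5*Cd*rho*A*v^2 = 0.5*0.5*1.225*1.13097e-04*837^2 = 24.26 N

24.26 N


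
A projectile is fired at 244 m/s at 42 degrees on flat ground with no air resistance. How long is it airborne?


T = 2*v0*sin(theta)/g = 2*244*sin(42°)/9.81 = 33.29 s

33.29 s


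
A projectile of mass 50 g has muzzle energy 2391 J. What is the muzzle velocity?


v = sqrt(2*E/m) = sqrt(2*2391/0.05) = 309.3 m/s

309.3 m/s


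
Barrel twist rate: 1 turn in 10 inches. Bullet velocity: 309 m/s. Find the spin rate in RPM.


twist_m = 10*0.0254 = 0.254 m
spin = v/twist = 309/0.254 = 1216.535 rev/s
RPM = spin*60 = 1216.535*60 ≈ 72992 RPM

72992 RPM


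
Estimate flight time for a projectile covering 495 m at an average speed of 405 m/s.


t = d/v = 495/405 = 1.222 s

1.222 s


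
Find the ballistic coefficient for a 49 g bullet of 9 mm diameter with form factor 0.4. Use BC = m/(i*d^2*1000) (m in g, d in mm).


BC = m/(i*d^2*1000) = 49/(0.4 * 9^2 * 1000) = 0.001512

0.001512


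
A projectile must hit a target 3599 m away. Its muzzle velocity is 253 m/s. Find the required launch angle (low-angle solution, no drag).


sin(2*theta) = R*g/v0^2 = 3599*9.81/253^2 = 0.551582, theta = arcsin(0.551582)/2 = 16.74°

16.74 degrees


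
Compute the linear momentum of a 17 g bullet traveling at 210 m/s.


p = m*v = 0.017*210 = 3.57 kg·m/s

3.57 kg·m/s


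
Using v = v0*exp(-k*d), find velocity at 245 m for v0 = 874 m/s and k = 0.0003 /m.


v = v0*exp(-k*d) = 874*exp(-0.0003*245) = 812.1 m/s

812.1 m/s


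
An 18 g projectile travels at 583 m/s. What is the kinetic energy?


E = 0.5*m*v^2 = 0.5*0.018*583^2 = 3059 J

3059 J


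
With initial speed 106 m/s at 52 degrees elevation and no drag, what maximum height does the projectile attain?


H = (v0*sin(theta))^2 / (2g) = (106*sin(52°))^2 / (2*9.81) = 355.6 m

355.6 m


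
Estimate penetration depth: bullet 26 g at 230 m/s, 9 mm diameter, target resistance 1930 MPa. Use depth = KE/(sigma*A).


A = pi*(d/2)^2 = pi*(9/2)^2 = 63.6173 mm^2
E = 0.5*m*v^2 = 0.5*0.026*230^2 = 687.7 J
depth = E/(sigma*A) = 687.7 J / (1930 MPa * 63.6173 mm^2) = 687.7/(1930 * 63.6173) m = 0.00560102 m ≈ 5.601 mm

5.601 mm


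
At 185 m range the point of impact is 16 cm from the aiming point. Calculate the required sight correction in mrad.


1 mrad subtends 1 cm per 10 m of range, so adj = error_cm / (dist_m / 10) = 16 / (185/10) = 0.8649 mrad

0.8649 mrad


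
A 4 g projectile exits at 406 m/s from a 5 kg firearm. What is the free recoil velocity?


v_recoil = m_p * v_p / m_gun = 0.004 * 406 / 5 = 0.3248 m/s

0.3248 m/s


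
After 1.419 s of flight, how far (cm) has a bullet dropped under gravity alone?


drop = 0.5*g*t^2 = 0.5*9.81*1.419^2 = 9.87652 m ≈ 987.7 cm

987.7 cm


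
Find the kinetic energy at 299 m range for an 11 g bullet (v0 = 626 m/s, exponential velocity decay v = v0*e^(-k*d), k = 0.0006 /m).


v = v0*exp(-k*d) = 626*exp(-0.0006*299) = 523.193 m/s
E = 0.5*m*v^2 = 0.5*0.011*523.193^2 = 1506 J

1506 J
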